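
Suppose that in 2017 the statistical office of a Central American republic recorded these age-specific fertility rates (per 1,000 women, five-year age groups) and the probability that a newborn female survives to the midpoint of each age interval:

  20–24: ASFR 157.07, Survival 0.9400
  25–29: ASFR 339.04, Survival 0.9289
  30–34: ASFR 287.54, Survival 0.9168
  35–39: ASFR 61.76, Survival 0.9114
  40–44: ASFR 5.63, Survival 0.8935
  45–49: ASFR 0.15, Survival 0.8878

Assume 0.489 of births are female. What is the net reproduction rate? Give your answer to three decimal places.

1.926

Proportion female at birth = 0.489.
Per-age-group product (5 × ASFR × survival probability):
  20–24: 5 × 157.07/1000 × 0.9400 = 0.73823
  25–29: 5 × 339.04/1000 × 0.9289 = 1.57467
  30–34: 5 × 287.54/1000 × 0.9168 = 1.31808
  35–39: 5 × 61.76/1000 × 0.9114 = 0.28144
  40–44: 5 × 5.63/1000 × 0.8935 = 0.02515
  45–49: 5 × 0.15/1000 × 0.8878 = 0.00067
Sum = 3.93824
NRR = 0.489 × 3.93824 = 1.92580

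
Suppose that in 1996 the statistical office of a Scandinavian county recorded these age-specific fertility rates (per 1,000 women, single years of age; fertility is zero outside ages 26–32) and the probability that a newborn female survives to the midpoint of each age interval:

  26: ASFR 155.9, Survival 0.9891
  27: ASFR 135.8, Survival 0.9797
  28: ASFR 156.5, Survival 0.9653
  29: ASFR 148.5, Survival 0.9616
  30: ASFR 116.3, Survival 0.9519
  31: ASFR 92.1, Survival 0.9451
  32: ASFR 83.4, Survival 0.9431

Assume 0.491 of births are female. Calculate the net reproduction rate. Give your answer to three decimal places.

0.421

Proportion female at birth = 0.491.
Per-age-group product (1 × ASFR × survival probability):
  26: 1 × 155.9/1000 × 0.9891 = 0.15420
  27: 1 × 135.8/1000 × 0.9797 = 0.13304
  28: 1 × 156.5/1000 × 0.9653 = 0.15107
  29: 1 × 148.5/1000 × 0.9616 = 0.14280
  30: 1 × 116.3/1000 × 0.9519 = 0.11071
  31: 1 × 92.1/1000 × 0.9451 = 0.08704
  32: 1 × 83.4/1000 × 0.9431 = 0.07865
Sum = 0.85751
NRR = 0.491 × 0.85751 = 0.42104
NRR < 1, so the cohort does not fully replace itself.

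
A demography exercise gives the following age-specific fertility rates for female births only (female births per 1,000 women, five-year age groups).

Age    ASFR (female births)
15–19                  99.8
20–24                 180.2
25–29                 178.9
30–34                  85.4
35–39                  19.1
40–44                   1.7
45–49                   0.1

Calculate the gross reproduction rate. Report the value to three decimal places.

2.826

Sum of female ASFRs = 99.8 + 180.2 + 178.9 + 85.4 + 19.1 + 1.7 + 0.1 = 565.2
GRR = 5 × 565.2 / 1000 = 2.826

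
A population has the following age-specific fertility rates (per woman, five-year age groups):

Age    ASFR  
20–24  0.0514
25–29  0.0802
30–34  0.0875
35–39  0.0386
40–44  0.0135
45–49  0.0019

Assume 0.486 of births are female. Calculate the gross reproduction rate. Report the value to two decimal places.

0.66

Proportion female at birth = 0.486.
Sum of ASFRs = 0.0514 + 0.0802 + 0.0875 + 0.0386 + 0.0135 + 0.0019 = 0.2731
TFR = 5 × 0.2731 = 1.3655
GRR = 0.486 × 1.3655 = 0.66363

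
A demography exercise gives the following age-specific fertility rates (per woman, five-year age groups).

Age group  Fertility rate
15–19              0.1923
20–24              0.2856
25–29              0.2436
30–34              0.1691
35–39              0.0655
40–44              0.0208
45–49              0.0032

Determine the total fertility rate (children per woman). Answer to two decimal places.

4.90

Sum of ASFRs = 0.1923 + 0.2856 + 0.2436 + 0.1691 + 0.0655 + 0.0208 + 0.0032 = 0.9801
TFR = 5 × 0.9801 = 4.9005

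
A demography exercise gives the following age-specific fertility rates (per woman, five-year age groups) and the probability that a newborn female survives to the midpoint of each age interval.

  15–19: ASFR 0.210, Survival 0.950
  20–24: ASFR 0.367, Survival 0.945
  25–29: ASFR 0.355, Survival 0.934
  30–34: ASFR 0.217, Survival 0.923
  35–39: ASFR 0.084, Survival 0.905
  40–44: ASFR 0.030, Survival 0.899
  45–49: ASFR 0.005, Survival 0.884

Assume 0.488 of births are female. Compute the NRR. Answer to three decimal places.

Proportion female at birth = 0.488.
Each age group contributes 5 × ASFR × survival:
  15–19: 5 × 0.210 × 0.950 = 0.99750
  20–24: 5 × 0.367 × 0.945 = 1.73408
  25–29: 5 × 0.355 × 0.934 = 1.65785
  30–34: 5 × 0.217 × 0.923 = 1.00146
  35–39: 5 × 0.084 × 0.905 = 0.38010
  40–44: 5 × 0.030 × 0.899 = 0.13485
  45–49: 5 × 0.005 × 0.884 = 0.02210
Sum = 5.92794
NRR = 0.488 × 5.92794 = 2.89283
NRR > 1, so each generation more than replaces itself.

2.893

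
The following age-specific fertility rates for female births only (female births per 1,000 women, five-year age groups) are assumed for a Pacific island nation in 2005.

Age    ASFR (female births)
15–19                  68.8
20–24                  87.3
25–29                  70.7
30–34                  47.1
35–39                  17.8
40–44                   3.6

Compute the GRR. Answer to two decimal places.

1.48

Sum of female ASFRs = 68.8 + 87.3 + 70.7 + 47.1 + 17.8 + 3.6 = 295.3
GRR = 5 × 295.3 / 1000 = 1.4765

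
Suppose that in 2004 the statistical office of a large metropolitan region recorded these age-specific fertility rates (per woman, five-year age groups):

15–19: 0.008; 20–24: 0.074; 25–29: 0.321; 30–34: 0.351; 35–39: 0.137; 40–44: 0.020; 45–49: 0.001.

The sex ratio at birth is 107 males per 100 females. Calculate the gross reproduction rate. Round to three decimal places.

Proportion female at birth = 100 / (100 + 107) = 0.48309.
Sum of ASFRs = 0.008 + 0.074 + 0.321 + 0.351 + 0.137 + 0.020 + 0.001 = 0.912
TFR = 5 × 0.912 = 4.56
GRR = 0.48309 × 4.56 = 2.20289

2.203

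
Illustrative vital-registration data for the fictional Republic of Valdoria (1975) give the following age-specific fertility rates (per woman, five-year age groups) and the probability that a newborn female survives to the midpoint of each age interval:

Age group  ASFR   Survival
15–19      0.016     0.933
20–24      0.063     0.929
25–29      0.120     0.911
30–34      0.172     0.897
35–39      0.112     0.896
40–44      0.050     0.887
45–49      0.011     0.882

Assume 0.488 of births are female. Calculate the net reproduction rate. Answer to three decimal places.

Proportion female at birth = 0.488.
Survival-weighted fertility by age (5·fₓ·Sₓ):
  15–19: 5 × 0.016 × 0.933 = 0.07464
  20–24: 5 × 0.063 × 0.929 = 0.29264
  25–29: 5 × 0.120 × 0.911 = 0.54660
  30–34: 5 × 0.172 × 0.897 = 0.77142
  35–39: 5 × 0.112 × 0.896 = 0.50176
  40–44: 5 × 0.050 × 0.887 = 0.22175
  45–49: 5 × 0.011 × 0.882 = 0.04851
Sum = 2.45732
NRR = 0.488 × 2.45732 = 1.19917
NRR > 1, so each generation more than replaces itself.

1.199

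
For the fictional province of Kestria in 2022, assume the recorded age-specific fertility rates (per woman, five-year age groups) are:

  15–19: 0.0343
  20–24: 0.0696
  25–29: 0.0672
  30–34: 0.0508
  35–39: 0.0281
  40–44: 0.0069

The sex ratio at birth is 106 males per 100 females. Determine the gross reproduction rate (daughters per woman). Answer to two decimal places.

Proportion female at birth = 100 / (100 + 106) = 0.48544.
Sum of ASFRs = 0.0343 + 0.0696 + 0.0672 + 0.0508 + 0.0281 + 0.0069 = 0.2569
TFR = 5 × 0.2569 = 1.2845
GRR = 0.48544 × 1.2845 = 0.62355

0.62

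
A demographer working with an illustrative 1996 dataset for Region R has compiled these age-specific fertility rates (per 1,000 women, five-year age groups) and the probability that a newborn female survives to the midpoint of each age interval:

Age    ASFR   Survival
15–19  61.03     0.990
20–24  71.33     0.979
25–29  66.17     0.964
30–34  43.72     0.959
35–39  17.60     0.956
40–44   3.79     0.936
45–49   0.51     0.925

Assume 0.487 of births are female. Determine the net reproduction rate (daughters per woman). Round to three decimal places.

0.625

Proportion female at birth = 0.487.
Survival-weighted fertility by age (5·fₓ·Sₓ):
  15–19: 5 × 61.03/1000 × 0.990 = 0.30210
  20–24: 5 × 71.33/1000 × 0.979 = 0.34916
  25–29: 5 × 66.17/1000 × 0.964 = 0.31894
  30–34: 5 × 43.72/1000 × 0.959 = 0.20964
  35–39: 5 × 17.60/1000 × 0.956 = 0.08413
  40–44: 5 × 3.79/1000 × 0.936 = 0.01774
  45–49: 5 × 0.51/1000 × 0.925 = 0.00236
Sum = 1.28407
NRR = 0.487 × 1.28407 = 0.62534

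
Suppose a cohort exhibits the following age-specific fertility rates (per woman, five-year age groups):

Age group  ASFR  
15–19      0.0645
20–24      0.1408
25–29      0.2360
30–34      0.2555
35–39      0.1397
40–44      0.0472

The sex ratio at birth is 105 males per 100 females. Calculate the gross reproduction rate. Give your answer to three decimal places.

2.155

Proportion female at birth = 100 / (100 + 105) = 0.48780.
Sum of ASFRs = 0.0645 + 0.1408 + 0.2360 + 0.2555 + 0.1397 + 0.0472 = 0.8837
TFR = 5 × 0.8837 = 4.4185
GRR = 0.48780 × 4.4185 = 2.15534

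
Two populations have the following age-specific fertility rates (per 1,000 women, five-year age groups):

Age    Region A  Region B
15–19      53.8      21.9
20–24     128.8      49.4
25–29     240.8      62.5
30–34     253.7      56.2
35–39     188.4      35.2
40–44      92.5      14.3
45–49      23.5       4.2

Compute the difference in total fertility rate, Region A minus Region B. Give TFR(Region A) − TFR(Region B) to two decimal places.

Region A:
  Sum of ASFRs = 53.8 + 128.8 + 240.8 + 253.7 + 188.4 + 92.5 + 23.5 = 981.5
  TFR = 5 × 981.5 / 1000 = 4.9075
Region B:
  Sum of ASFRs = 21.9 + 49.4 + 62.5 + 56.2 + 35.2 + 14.3 + 4.2 = 243.7
  TFR = 5 × 243.7 / 1000 = 1.2185
Difference = 4.9075 − 1.2185 = 3.689

3.69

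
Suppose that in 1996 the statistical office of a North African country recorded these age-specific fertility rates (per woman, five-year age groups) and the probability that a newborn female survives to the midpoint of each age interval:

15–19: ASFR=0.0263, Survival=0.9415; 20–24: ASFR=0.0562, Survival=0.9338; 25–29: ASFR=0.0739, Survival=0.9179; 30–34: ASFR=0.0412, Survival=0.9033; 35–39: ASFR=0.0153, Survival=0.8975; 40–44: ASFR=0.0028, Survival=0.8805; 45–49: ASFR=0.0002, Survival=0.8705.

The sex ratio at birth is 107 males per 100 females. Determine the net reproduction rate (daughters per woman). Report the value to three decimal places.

Proportion female at birth = 100 / (100 + 107) = 0.48309.
Survival-weighted fertility by age (5·fₓ·Sₓ):
  15–19: 5 × 0.0263 × 0.9415 = 0.12381
  20–24: 5 × 0.0562 × 0.9338 = 0.26240
  25–29: 5 × 0.0739 × 0.9179 = 0.33916
  30–34: 5 × 0.0412 × 0.9033 = 0.18608
  35–39: 5 × 0.0153 × 0.8975 = 0.06866
  40–44: 5 × 0.0028 × 0.8805 = 0.01233
  45–49: 5 × 0.0002 × 0.8705 = 0.00087
Sum = 0.99331
NRR = 0.48309 × 0.99331 = 0.47986
An NRR under 1 implies long-run decline under these rates.

0.480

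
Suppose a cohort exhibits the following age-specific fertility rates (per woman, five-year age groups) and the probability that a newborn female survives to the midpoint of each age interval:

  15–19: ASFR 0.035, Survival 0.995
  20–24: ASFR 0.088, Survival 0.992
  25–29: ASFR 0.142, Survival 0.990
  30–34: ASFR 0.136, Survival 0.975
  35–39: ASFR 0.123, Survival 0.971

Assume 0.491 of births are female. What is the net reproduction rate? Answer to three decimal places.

Proportion female at birth = 0.491.
Each age group contributes 5 × ASFR × survival:
  15–19: 5 × 0.035 × 0.995 = 0.17413
  20–24: 5 × 0.088 × 0.992 = 0.43648
  25–29: 5 × 0.142 × 0.990 = 0.70290
  30–34: 5 × 0.136 × 0.975 = 0.66300
  35–39: 5 × 0.123 × 0.971 = 0.59717
Sum = 2.57368
NRR = 0.491 × 2.57368 = 1.26368

1.264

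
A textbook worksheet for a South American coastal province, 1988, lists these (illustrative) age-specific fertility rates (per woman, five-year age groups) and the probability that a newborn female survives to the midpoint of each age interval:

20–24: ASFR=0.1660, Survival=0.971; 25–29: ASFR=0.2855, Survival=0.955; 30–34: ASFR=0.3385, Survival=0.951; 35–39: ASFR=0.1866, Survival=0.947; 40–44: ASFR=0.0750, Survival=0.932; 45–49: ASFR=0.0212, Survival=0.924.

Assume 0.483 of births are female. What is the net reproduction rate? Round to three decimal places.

2.468

Proportion female at birth = 0.483.
Per-age-group product (5 × ASFR × survival probability):
  20–24: 5 × 0.1660 × 0.971 = 0.80593
  25–29: 5 × 0.2855 × 0.955 = 1.36326
  30–34: 5 × 0.3385 × 0.951 = 1.60957
  35–39: 5 × 0.1866 × 0.947 = 0.88355
  40–44: 5 × 0.0750 × 0.932 = 0.34950
  45–49: 5 × 0.0212 × 0.924 = 0.09794
Sum = 5.10975
NRR = 0.483 × 5.10975 = 2.46801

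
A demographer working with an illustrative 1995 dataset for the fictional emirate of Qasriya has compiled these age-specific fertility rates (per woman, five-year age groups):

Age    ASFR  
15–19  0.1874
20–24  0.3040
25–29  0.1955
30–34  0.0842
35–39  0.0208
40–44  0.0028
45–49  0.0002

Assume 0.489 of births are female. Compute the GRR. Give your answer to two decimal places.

Proportion female at birth = 0.489.
Sum of ASFRs = 0.1874 + 0.3040 + 0.1955 + 0.0842 + 0.0208 + 0.0028 + 0.0002 = 0.7949
TFR = 5 × 0.7949 = 3.9745
GRR = 0.489 × 3.9745 = 1.94353

1.94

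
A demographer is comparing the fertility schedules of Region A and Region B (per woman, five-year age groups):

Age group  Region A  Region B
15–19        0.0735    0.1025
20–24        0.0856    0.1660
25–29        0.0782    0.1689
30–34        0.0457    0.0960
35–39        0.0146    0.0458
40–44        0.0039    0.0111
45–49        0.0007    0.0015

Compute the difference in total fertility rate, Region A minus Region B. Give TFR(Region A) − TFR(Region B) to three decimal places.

-1.448

Region A:
  Sum of ASFRs = 0.0735 + 0.0856 + 0.0782 + 0.0457 + 0.0146 + 0.0039 + 0.0007 = 0.3022
  TFR = 5 × 0.3022 = 1.511
Region B:
  Sum of ASFRs = 0.1025 + 0.1660 + 0.1689 + 0.0960 + 0.0458 + 0.0111 + 0.0015 = 0.5918
  TFR = 5 × 0.5918 = 2.959
Difference = 1.511 − 2.959 = -1.448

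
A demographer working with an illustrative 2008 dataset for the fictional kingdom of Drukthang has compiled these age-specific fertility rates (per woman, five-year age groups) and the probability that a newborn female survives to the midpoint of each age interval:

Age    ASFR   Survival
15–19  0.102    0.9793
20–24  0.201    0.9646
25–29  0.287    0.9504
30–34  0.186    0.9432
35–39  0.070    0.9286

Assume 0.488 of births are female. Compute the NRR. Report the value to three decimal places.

1.969

Proportion female at birth = 0.488.
Per-age-group product (5 × ASFR × survival probability):
  15–19: 5 × 0.102 × 0.9793 = 0.49944
  20–24: 5 × 0.201 × 0.9646 = 0.96942
  25–29: 5 × 0.287 × 0.9504 = 1.36382
  30–34: 5 × 0.186 × 0.9432 = 0.87718
  35–39: 5 × 0.070 × 0.9286 = 0.32501
Sum = 4.03487
NRR = 0.488 × 4.03487 = 1.96902
An NRR exceeding 1 indicates intrinsic growth under these rates.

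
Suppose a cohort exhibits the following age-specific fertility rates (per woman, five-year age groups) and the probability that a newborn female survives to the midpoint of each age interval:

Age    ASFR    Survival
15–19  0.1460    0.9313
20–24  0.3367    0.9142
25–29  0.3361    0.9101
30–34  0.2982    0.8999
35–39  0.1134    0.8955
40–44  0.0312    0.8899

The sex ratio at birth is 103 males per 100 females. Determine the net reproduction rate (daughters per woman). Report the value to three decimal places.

Proportion female at birth = 100 / (100 + 103) = 0.49261.
Survival-weighted fertility by age (5·fₓ·Sₓ):
  15–19: 5 × 0.1460 × 0.9313 = 0.67985
  20–24: 5 × 0.3367 × 0.9142 = 1.53906
  25–29: 5 × 0.3361 × 0.9101 = 1.52942
  30–34: 5 × 0.2982 × 0.8999 = 1.34175
  35–39: 5 × 0.1134 × 0.8955 = 0.50775
  40–44: 5 × 0.0312 × 0.8899 = 0.13882
Sum = 5.73665
NRR = 0.49261 × 5.73665 = 2.82593
With NRR above 1 the population is above replacement fertility.

2.826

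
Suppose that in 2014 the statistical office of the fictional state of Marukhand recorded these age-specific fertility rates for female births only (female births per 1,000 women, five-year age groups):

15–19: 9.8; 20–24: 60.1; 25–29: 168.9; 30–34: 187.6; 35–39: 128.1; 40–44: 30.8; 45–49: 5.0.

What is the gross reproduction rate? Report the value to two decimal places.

2.95

Sum of female ASFRs = 9.8 + 60.1 + 168.9 + 187.6 + 128.1 + 30.8 + 5.0 = 590.3
GRR = 5 × 590.3 / 1000 = 2.9515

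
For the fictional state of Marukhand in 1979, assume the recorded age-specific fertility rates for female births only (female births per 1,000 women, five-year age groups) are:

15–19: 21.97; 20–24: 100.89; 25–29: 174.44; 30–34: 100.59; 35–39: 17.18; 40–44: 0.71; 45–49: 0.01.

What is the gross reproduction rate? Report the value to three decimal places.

2.079

Sum of female ASFRs = 21.97 + 100.89 + 174.44 + 100.59 + 17.18 + 0.71 + 0.01 = 415.79
GRR = 5 × 415.79 / 1000 = 2.07895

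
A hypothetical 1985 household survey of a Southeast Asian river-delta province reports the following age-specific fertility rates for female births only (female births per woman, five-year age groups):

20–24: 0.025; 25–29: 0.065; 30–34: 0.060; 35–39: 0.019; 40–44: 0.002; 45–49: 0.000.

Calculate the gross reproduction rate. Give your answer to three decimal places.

Sum of female ASFRs = 0.025 + 0.065 + 0.060 + 0.019 + 0.002 + 0.000 = 0.171
GRR = 5 × 0.171 = 0.855

0.855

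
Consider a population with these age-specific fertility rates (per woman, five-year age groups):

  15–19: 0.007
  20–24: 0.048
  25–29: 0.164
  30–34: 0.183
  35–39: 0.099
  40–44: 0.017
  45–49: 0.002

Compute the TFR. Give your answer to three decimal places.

Sum of ASFRs = 0.007 + 0.048 + 0.164 + 0.183 + 0.099 + 0.017 + 0.002 = 0.520
TFR = 5 × 0.520 = 2.6

2.600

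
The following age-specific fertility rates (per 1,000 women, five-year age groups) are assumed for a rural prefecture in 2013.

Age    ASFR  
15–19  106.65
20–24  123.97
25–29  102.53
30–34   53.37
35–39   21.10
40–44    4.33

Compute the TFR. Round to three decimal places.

Sum of ASFRs = 106.65 + 123.97 + 102.53 + 53.37 + 21.10 + 4.33 = 411.95
TFR = 5 × 411.95 / 1000 = 2.05975

2.060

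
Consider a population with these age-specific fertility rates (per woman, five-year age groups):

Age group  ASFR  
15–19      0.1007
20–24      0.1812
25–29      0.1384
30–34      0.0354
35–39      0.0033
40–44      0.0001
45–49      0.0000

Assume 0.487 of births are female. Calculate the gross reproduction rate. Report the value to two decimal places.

Proportion female at birth = 0.487.
Sum of ASFRs = 0.1007 + 0.1812 + 0.1384 + 0.0354 + 0.0033 + 0.0001 + 0.0000 = 0.4591
TFR = 5 × 0.4591 = 2.2955
GRR = 0.487 × 2.2955 = 1.11791

1.12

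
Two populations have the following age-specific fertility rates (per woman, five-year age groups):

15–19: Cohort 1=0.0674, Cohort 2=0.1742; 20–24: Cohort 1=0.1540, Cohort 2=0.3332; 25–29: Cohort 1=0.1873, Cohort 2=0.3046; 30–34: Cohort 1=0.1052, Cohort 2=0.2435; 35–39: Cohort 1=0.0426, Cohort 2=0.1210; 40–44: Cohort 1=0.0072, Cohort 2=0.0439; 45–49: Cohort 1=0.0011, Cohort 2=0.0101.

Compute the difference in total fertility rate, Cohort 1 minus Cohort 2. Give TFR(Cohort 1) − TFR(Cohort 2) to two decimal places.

Cohort 1:
  Sum of ASFRs = 0.0674 + 0.1540 + 0.1873 + 0.1052 + 0.0426 + 0.0072 + 0.0011 = 0.5648
  TFR = 5 × 0.5648 = 2.824
Cohort 2:
  Sum of ASFRs = 0.1742 + 0.3332 + 0.3046 + 0.2435 + 0.1210 + 0.0439 + 0.0101 = 1.2305
  TFR = 5 × 1.2305 = 6.1525
Difference = 2.824 − 6.1525 = -3.3285

-3.33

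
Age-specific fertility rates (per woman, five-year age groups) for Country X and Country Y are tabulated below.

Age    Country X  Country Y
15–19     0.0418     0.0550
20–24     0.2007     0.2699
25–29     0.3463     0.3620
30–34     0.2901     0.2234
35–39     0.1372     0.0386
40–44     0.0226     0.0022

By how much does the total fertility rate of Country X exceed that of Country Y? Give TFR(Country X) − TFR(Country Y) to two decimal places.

0.44

Country X:
  Sum of ASFRs = 0.0418 + 0.2007 + 0.3463 + 0.2901 + 0.1372 + 0.0226 = 1.0387
  TFR = 5 × 1.0387 = 5.1935
Country Y:
  Sum of ASFRs = 0.0550 + 0.2699 + 0.3620 + 0.2234 + 0.0386 + 0.0022 = 0.9511
  TFR = 5 × 0.9511 = 4.7555
Difference = 5.1935 − 4.7555 = 0.438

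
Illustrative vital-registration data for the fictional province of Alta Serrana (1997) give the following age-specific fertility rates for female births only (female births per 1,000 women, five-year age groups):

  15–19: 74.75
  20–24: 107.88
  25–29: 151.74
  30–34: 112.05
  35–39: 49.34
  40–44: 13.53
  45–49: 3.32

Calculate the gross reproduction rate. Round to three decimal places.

Sum of female ASFRs = 74.75 + 107.88 + 151.74 + 112.05 + 49.34 + 13.53 + 3.32 = 512.61
GRR = 5 × 512.61 / 1000 = 2.56305

2.563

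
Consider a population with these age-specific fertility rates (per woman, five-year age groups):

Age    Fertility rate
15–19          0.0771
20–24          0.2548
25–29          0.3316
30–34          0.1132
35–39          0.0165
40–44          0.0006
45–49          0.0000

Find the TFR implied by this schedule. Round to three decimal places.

Sum of ASFRs = 0.0771 + 0.2548 + 0.3316 + 0.1132 + 0.0165 + 0.0006 + 0.0000 = 0.7938
TFR = 5 × 0.7938 = 3.969

3.969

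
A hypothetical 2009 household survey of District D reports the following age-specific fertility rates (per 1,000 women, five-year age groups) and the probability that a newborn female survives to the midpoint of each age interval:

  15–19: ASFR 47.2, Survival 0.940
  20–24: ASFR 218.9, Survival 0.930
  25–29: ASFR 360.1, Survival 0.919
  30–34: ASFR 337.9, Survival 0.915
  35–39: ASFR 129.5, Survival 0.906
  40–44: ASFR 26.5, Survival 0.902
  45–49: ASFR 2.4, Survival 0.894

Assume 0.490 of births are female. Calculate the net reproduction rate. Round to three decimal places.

Proportion female at birth = 0.490.
Each age group contributes 5 × ASFR × survival:
  15–19: 5 × 47.2/1000 × 0.940 = 0.22184
  20–24: 5 × 218.9/1000 × 0.930 = 1.01789
  25–29: 5 × 360.1/1000 × 0.919 = 1.65466
  30–34: 5 × 337.9/1000 × 0.915 = 1.54589
  35–39: 5 × 129.5/1000 × 0.906 = 0.58664
  40–44: 5 × 26.5/1000 × 0.902 = 0.11952
  45–49: 5 × 2.4/1000 × 0.894 = 0.01073
Sum = 5.15717
NRR = 0.490 × 5.15717 = 2.52701

2.527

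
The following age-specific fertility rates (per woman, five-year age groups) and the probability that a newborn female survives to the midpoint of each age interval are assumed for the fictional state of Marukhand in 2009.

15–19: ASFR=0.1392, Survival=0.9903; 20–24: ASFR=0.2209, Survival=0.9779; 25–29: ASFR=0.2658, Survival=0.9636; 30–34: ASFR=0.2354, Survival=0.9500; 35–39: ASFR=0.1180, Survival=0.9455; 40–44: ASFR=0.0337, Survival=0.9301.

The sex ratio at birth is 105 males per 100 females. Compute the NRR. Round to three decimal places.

Proportion female at birth = 100 / (100 + 105) = 0.48780.
Each age group contributes 5 × ASFR × survival:
  15–19: 5 × 0.1392 × 0.9903 = 0.68925
  20–24: 5 × 0.2209 × 0.9779 = 1.08009
  25–29: 5 × 0.2658 × 0.9636 = 1.28062
  30–34: 5 × 0.2354 × 0.9500 = 1.11815
  35–39: 5 × 0.1180 × 0.9455 = 0.55785
  40–44: 5 × 0.0337 × 0.9301 = 0.15672
Sum = 4.88268
NRR = 0.48780 × 4.88268 = 2.38177
An NRR exceeding 1 indicates intrinsic growth under these rates.

2.382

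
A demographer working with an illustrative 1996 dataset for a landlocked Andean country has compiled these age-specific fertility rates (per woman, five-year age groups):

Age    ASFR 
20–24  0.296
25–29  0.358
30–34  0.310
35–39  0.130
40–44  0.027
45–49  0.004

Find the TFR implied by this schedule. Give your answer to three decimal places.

Sum of ASFRs = 0.296 + 0.358 + 0.310 + 0.130 + 0.027 + 0.004 = 1.125
TFR = 5 × 1.125 = 5.625

5.625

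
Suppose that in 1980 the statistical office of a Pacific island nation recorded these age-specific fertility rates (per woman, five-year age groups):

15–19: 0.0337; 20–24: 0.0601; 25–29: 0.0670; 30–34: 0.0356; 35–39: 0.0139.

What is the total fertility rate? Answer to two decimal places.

Sum of ASFRs = 0.0337 + 0.0601 + 0.0670 + 0.0356 + 0.0139 = 0.2103
TFR = 5 × 0.2103 = 1.0515

1.05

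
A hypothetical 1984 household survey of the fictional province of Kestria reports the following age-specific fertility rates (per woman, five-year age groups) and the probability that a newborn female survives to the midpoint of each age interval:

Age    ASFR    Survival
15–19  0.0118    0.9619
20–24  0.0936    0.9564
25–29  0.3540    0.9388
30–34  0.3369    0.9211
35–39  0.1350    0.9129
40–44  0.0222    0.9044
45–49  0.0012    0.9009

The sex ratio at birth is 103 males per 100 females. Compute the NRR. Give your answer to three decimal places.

Proportion female at birth = 100 / (100 + 103) = 0.49261.
Survival-weighted fertility by age (5·fₓ·Sₓ):
  15–19: 5 × 0.0118 × 0.9619 = 0.05675
  20–24: 5 × 0.0936 × 0.9564 = 0.44760
  25–29: 5 × 0.3540 × 0.9388 = 1.66168
  30–34: 5 × 0.3369 × 0.9211 = 1.55159
  35–39: 5 × 0.1350 × 0.9129 = 0.61621
  40–44: 5 × 0.0222 × 0.9044 = 0.10039
  45–49: 5 × 0.0012 × 0.9009 = 0.00541
Sum = 4.43963
NRR = 0.49261 × 4.43963 = 2.18701

2.187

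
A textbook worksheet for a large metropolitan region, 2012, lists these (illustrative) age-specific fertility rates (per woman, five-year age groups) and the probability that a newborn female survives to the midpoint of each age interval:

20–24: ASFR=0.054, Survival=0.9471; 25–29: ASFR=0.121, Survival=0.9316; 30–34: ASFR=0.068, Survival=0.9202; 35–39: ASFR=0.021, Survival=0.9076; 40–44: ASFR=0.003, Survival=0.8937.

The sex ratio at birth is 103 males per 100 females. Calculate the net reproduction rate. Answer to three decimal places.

0.611

Proportion female at birth = 100 / (100 + 103) = 0.49261.
Per-age-group product (5 × ASFR × survival probability):
  20–24: 5 × 0.054 × 0.9471 = 0.25572
  25–29: 5 × 0.121 × 0.9316 = 0.56362
  30–34: 5 × 0.068 × 0.9202 = 0.31287
  35–39: 5 × 0.021 × 0.9076 = 0.09530
  40–44: 5 × 0.003 × 0.8937 = 0.01341
Sum = 1.24092
NRR = 0.49261 × 1.24092 = 0.61129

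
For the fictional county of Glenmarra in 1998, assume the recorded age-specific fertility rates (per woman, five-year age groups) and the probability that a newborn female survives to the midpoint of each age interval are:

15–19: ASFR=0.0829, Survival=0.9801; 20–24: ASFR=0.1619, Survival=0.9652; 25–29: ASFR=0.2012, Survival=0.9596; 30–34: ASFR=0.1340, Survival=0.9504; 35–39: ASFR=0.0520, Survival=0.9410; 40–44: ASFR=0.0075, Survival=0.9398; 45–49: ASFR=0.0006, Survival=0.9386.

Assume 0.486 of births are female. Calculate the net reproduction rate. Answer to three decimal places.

1.493

Proportion female at birth = 0.486.
Per-age-group product (5 × ASFR × survival probability):
  15–19: 5 × 0.0829 × 0.9801 = 0.40625
  20–24: 5 × 0.1619 × 0.9652 = 0.78133
  25–29: 5 × 0.2012 × 0.9596 = 0.96536
  30–34: 5 × 0.1340 × 0.9504 = 0.63677
  35–39: 5 × 0.0520 × 0.9410 = 0.24466
  40–44: 5 × 0.0075 × 0.9398 = 0.03524
  45–49: 5 × 0.0006 × 0.9386 = 0.00282
Sum = 3.07243
NRR = 0.486 × 3.07243 = 1.49320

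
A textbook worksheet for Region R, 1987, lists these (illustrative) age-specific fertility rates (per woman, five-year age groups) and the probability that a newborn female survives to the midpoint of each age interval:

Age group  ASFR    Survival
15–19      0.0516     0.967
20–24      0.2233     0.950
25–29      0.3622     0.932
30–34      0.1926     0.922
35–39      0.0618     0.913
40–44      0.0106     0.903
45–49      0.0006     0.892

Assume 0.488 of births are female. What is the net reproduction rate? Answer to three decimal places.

Proportion female at birth = 0.488.
Weighting each age-specific rate by interval width and survival:
  15–19: 5 × 0.0516 × 0.967 = 0.24949
  20–24: 5 × 0.2233 × 0.950 = 1.06068
  25–29: 5 × 0.3622 × 0.932 = 1.68785
  30–34: 5 × 0.1926 × 0.922 = 0.88789
  35–39: 5 × 0.0618 × 0.913 = 0.28212
  40–44: 5 × 0.0106 × 0.903 = 0.04786
  45–49: 5 × 0.0006 × 0.892 = 0.00268
Sum = 4.21857
NRR = 0.488 × 4.21857 = 2.05866
With NRR above 1 the population is above replacement fertility.

2.059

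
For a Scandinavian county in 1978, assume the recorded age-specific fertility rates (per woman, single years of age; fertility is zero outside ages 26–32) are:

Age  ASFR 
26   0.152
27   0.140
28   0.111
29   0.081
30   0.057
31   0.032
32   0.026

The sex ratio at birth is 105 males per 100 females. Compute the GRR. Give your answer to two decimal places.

Proportion female at birth = 100 / (100 + 105) = 0.48780.
Sum of ASFRs = 0.152 + 0.140 + 0.111 + 0.081 + 0.057 + 0.032 + 0.026 = 0.599
TFR = 0.599
GRR = 0.48780 × 0.599 = 0.29219

0.29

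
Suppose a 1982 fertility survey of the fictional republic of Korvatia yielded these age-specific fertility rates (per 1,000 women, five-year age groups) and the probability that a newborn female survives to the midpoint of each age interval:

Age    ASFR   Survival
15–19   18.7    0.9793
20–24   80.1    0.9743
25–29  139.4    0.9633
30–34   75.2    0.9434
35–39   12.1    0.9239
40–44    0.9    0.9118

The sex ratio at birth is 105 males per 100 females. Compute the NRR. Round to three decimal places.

0.765

Proportion female at birth = 100 / (100 + 105) = 0.48780.
Each age group contributes 5 × ASFR × survival:
  15–19: 5 × 18.7/1000 × 0.9793 = 0.09156
  20–24: 5 × 80.1/1000 × 0.9743 = 0.39021
  25–29: 5 × 139.4/1000 × 0.9633 = 0.67142
  30–34: 5 × 75.2/1000 × 0.9434 = 0.35472
  35–39: 5 × 12.1/1000 × 0.9239 = 0.05590
  40–44: 5 × 0.9/1000 × 0.9118 = 0.00410
Sum = 1.56791
NRR = 0.48780 × 1.56791 = 0.76483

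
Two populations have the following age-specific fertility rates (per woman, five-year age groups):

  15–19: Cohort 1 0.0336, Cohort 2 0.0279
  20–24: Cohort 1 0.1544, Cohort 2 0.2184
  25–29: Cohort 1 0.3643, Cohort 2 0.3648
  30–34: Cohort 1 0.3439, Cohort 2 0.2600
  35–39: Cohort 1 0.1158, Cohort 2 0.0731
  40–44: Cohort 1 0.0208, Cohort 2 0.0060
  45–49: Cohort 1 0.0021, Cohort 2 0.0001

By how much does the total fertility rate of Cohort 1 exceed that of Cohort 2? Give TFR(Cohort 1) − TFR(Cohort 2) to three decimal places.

Cohort 1:
  Sum of ASFRs = 0.0336 + 0.1544 + 0.3643 + 0.3439 + 0.1158 + 0.0208 + 0.0021 = 1.0349
  TFR = 5 × 1.0349 = 5.1745
Cohort 2:
  Sum of ASFRs = 0.0279 + 0.2184 + 0.3648 + 0.2600 + 0.0731 + 0.0060 + 0.0001 = 0.9503
  TFR = 5 × 0.9503 = 4.7515
Difference = 5.1745 − 4.7515 = 0.423

0.423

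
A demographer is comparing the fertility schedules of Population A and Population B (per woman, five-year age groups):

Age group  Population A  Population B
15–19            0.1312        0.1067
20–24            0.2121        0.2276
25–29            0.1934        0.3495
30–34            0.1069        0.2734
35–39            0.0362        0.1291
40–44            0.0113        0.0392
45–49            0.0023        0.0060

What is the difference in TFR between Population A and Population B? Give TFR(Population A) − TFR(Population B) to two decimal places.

-2.19

Population A:
  Sum of ASFRs = 0.1312 + 0.2121 + 0.1934 + 0.1069 + 0.0362 + 0.0113 + 0.0023 = 0.6934
  TFR = 5 × 0.6934 = 3.467
Population B:
  Sum of ASFRs = 0.1067 + 0.2276 + 0.3495 + 0.2734 + 0.1291 + 0.0392 + 0.0060 = 1.1315
  TFR = 5 × 1.1315 = 5.6575
Difference = 3.467 − 5.6575 = -2.1905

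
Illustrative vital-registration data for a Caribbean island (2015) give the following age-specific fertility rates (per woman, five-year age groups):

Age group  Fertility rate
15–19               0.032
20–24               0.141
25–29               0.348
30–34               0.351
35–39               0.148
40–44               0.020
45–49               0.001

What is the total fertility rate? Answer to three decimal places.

Sum of ASFRs = 0.032 + 0.141 + 0.348 + 0.351 + 0.148 + 0.020 + 0.001 = 1.041
TFR = 5 × 1.041 = 5.205

5.205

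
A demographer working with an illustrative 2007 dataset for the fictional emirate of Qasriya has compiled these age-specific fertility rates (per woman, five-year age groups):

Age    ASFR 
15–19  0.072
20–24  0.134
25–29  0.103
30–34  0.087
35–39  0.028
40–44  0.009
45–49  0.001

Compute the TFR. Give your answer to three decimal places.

Sum of ASFRs = 0.072 + 0.134 + 0.103 + 0.087 + 0.028 + 0.009 + 0.001 = 0.434
TFR = 5 × 0.434 = 2.17

2.170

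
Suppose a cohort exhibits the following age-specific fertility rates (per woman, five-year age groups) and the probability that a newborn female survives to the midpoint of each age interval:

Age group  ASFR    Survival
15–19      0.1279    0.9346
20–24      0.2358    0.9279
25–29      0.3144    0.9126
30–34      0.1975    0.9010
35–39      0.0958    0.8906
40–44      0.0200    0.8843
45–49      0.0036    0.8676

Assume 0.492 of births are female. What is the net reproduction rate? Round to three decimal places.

Proportion female at birth = 0.492.
Per-age-group product (5 × ASFR × survival probability):
  15–19: 5 × 0.1279 × 0.9346 = 0.59768
  20–24: 5 × 0.2358 × 0.9279 = 1.09399
  25–29: 5 × 0.3144 × 0.9126 = 1.43461
  30–34: 5 × 0.1975 × 0.9010 = 0.88974
  35–39: 5 × 0.0958 × 0.8906 = 0.42660
  40–44: 5 × 0.0200 × 0.8843 = 0.08843
  45–49: 5 × 0.0036 × 0.8676 = 0.01562
Sum = 4.54667
NRR = 0.492 × 4.54667 = 2.23696
An NRR exceeding 1 indicates intrinsic growth under these rates.

2.237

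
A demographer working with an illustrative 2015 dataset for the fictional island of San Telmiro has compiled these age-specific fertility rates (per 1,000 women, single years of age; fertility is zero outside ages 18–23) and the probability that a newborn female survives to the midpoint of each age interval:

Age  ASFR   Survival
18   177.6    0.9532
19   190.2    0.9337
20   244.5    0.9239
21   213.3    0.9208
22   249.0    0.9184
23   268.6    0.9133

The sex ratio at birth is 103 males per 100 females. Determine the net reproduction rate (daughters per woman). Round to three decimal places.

0.612

Proportion female at birth = 100 / (100 + 103) = 0.49261.
Survival-weighted fertility by age (1·fₓ·Sₓ):
  18: 1 × 177.6/1000 × 0.9532 = 0.16929
  19: 1 × 190.2/1000 × 0.9337 = 0.17759
  20: 1 × 244.5/1000 × 0.9239 = 0.22589
  21: 1 × 213.3/1000 × 0.9208 = 0.19641
  22: 1 × 249.0/1000 × 0.9184 = 0.22868
  23: 1 × 268.6/1000 × 0.9133 = 0.24531
Sum = 1.24317
NRR = 0.49261 × 1.24317 = 0.61240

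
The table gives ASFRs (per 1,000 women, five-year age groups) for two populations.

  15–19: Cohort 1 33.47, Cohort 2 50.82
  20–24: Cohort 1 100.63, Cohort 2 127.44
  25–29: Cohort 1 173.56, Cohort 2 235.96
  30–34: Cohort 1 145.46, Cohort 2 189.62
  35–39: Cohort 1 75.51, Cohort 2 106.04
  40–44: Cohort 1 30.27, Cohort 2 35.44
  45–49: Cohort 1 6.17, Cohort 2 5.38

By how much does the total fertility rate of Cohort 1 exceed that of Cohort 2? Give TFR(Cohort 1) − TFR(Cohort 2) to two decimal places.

-0.93

Cohort 1:
  Sum of ASFRs = 33.47 + 100.63 + 173.56 + 145.46 + 75.51 + 30.27 + 6.17 = 565.07
  TFR = 5 × 565.07 / 1000 = 2.82535
Cohort 2:
  Sum of ASFRs = 50.82 + 127.44 + 235.96 + 189.62 + 106.04 + 35.44 + 5.38 = 750.70
  TFR = 5 × 750.70 / 1000 = 3.7535
Difference = 2.82535 − 3.7535 = -0.92815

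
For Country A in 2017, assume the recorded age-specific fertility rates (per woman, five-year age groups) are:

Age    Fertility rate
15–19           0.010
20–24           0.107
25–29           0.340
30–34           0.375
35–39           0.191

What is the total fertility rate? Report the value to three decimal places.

Sum of ASFRs = 0.010 + 0.107 + 0.340 + 0.375 + 0.191 = 1.023
TFR = 5 × 1.023 = 5.115

5.115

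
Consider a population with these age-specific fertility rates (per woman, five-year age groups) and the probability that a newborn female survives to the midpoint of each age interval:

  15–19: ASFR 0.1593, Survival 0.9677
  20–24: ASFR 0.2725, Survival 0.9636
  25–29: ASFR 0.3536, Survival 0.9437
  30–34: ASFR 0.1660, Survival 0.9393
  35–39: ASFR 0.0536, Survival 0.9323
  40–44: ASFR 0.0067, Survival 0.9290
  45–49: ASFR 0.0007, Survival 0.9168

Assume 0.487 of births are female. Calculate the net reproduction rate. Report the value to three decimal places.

Proportion female at birth = 0.487.
Each age group contributes 5 × ASFR × survival:
  15–19: 5 × 0.1593 × 0.9677 = 0.77077
  20–24: 5 × 0.2725 × 0.9636 = 1.31291
  25–29: 5 × 0.3536 × 0.9437 = 1.66846
  30–34: 5 × 0.1660 × 0.9393 = 0.77962
  35–39: 5 × 0.0536 × 0.9323 = 0.24986
  40–44: 5 × 0.0067 × 0.9290 = 0.03112
  45–49: 5 × 0.0007 × 0.9168 = 0.00321
Sum = 4.81595
NRR = 0.487 × 4.81595 = 2.34537
An NRR exceeding 1 indicates intrinsic growth under these rates.

2.345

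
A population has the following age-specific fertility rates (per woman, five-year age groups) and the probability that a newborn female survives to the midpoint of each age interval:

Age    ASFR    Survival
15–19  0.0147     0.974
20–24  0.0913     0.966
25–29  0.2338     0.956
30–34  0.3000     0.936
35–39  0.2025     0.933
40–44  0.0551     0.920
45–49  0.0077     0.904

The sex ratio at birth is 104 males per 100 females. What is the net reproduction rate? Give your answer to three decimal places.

2.092

Proportion female at birth = 100 / (100 + 104) = 0.49020.
Survival-weighted fertility by age (5·fₓ·Sₓ):
  15–19: 5 × 0.0147 × 0.974 = 0.07159
  20–24: 5 × 0.0913 × 0.966 = 0.44098
  25–29: 5 × 0.2338 × 0.956 = 1.11756
  30–34: 5 × 0.3000 × 0.936 = 1.40400
  35–39: 5 × 0.2025 × 0.933 = 0.94466
  40–44: 5 × 0.0551 × 0.920 = 0.25346
  45–49: 5 × 0.0077 × 0.904 = 0.03480
Sum = 4.26705
NRR = 0.49020 × 4.26705 = 2.09171
NRR > 1, so each generation more than replaces itself.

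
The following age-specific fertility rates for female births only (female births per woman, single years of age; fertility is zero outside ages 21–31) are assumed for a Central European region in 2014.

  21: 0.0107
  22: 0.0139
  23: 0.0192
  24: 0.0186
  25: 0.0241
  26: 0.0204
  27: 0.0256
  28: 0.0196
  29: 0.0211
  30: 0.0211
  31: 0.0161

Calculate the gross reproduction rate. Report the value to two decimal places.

0.21

Sum of female ASFRs = 0.0107 + 0.0139 + 0.0192 + 0.0186 + 0.0241 + 0.0204 + 0.0256 + 0.0196 + 0.0211 + 0.0211 + 0.0161 = 0.2104
GRR = 0.2104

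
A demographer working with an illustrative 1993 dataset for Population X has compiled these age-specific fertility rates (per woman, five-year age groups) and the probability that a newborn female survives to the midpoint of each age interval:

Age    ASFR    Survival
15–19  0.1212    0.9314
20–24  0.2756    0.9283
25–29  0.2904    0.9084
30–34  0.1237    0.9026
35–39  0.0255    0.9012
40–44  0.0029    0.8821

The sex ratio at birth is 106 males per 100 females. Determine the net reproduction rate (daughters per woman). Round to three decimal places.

1.868

Proportion female at birth = 100 / (100 + 106) = 0.48544.
Survival-weighted fertility by age (5·fₓ·Sₓ):
  15–19: 5 × 0.1212 × 0.9314 = 0.56443
  20–24: 5 × 0.2756 × 0.9283 = 1.27920
  25–29: 5 × 0.2904 × 0.9084 = 1.31900
  30–34: 5 × 0.1237 × 0.9026 = 0.55826
  35–39: 5 × 0.0255 × 0.9012 = 0.11490
  40–44: 5 × 0.0029 × 0.8821 = 0.01279
Sum = 3.84858
NRR = 0.48544 × 3.84858 = 1.86825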